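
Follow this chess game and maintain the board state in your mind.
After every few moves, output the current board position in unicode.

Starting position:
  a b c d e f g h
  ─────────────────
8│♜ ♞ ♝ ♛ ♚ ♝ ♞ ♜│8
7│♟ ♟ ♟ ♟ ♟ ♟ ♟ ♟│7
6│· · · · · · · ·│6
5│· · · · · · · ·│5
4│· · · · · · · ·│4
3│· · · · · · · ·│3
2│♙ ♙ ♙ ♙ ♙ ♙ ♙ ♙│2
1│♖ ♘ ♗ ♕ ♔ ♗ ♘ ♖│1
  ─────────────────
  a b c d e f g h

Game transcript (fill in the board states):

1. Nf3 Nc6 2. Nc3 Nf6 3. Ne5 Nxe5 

  a b c d e f g h
  ─────────────────
8│♜ · ♝ ♛ ♚ ♝ · ♜│8
7│♟ ♟ ♟ ♟ ♟ ♟ ♟ ♟│7
6│· · · · · ♞ · ·│6
5│· · · · ♞ · · ·│5
4│· · · · · · · ·│4
3│· · ♘ · · · · ·│3
2│♙ ♙ ♙ ♙ ♙ ♙ ♙ ♙│2
1│♖ · ♗ ♕ ♔ ♗ · ♖│1
  ─────────────────
  a b c d e f g h

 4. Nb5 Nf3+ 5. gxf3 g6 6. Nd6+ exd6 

  a b c d e f g h
  ─────────────────
8│♜ · ♝ ♛ ♚ ♝ · ♜│8
7│♟ ♟ ♟ ♟ · ♟ · ♟│7
6│· · · ♟ · ♞ ♟ ·│6
5│· · · · · · · ·│5
4│· · · · · · · ·│4
3│· · · · · ♙ · ·│3
2│♙ ♙ ♙ ♙ ♙ ♙ · ♙│2
1│♖ · ♗ ♕ ♔ ♗ · ♖│1
  ─────────────────
  a b c d e f g h

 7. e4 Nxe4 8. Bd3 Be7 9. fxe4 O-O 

  a b c d e f g h
  ─────────────────
8│♜ · ♝ ♛ · ♜ ♚ ·│8
7│♟ ♟ ♟ ♟ ♝ ♟ · ♟│7
6│· · · ♟ · · ♟ ·│6
5│· · · · · · · ·│5
4│· · · · ♙ · · ·│4
3│· · · ♗ · · · ·│3
2│♙ ♙ ♙ ♙ · ♙ · ♙│2
1│♖ · ♗ ♕ ♔ · · ♖│1
  ─────────────────
  a b c d e f g h

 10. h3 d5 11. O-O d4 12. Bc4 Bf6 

  a b c d e f g h
  ─────────────────
8│♜ · ♝ ♛ · ♜ ♚ ·│8
7│♟ ♟ ♟ ♟ · ♟ · ♟│7
6│· · · · · ♝ ♟ ·│6
5│· · · · · · · ·│5
4│· · ♗ ♟ ♙ · · ·│4
3│· · · · · · · ♙│3
2│♙ ♙ ♙ ♙ · ♙ · ·│2
1│♖ · ♗ ♕ · ♖ ♔ ·│1
  ─────────────────
  a b c d e f g h

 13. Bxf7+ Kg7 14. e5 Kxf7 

  a b c d e f g h
  ─────────────────
8│♜ · ♝ ♛ · ♜ · ·│8
7│♟ ♟ ♟ ♟ · ♚ · ♟│7
6│· · · · · ♝ ♟ ·│6
5│· · · · ♙ · · ·│5
4│· · · ♟ · · · ·│4
3│· · · · · · · ♙│3
2│♙ ♙ ♙ ♙ · ♙ · ·│2
1│♖ · ♗ ♕ · ♖ ♔ ·│1
  ─────────────────
  a b c d e f g h


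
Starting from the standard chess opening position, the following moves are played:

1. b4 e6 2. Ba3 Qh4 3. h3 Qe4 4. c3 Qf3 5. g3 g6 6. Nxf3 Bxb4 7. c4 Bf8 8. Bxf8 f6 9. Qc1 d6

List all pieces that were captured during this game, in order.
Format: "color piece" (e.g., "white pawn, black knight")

Tracking captures:
  Nxf3: captured black queen
  Bxb4: captured white pawn
  Bxf8: captured black bishop

black queen, white pawn, black bishop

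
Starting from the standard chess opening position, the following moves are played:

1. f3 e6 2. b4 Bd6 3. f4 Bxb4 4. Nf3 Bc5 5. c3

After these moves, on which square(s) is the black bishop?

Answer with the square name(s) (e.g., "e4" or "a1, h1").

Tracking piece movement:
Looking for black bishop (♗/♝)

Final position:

  a b c d e f g h
  ─────────────────
8│♜ ♞ ♝ ♛ ♚ · ♞ ♜│8
7│♟ ♟ ♟ ♟ · ♟ ♟ ♟│7
6│· · · · ♟ · · ·│6
5│· · ♝ · · · · ·│5
4│· · · · · ♙ · ·│4
3│· · ♙ · · ♘ · ·│3
2│♙ · · ♙ ♙ · ♙ ♙│2
1│♖ ♘ ♗ ♕ ♔ ♗ · ♖│1
  ─────────────────
  a b c d e f g h


c5, c8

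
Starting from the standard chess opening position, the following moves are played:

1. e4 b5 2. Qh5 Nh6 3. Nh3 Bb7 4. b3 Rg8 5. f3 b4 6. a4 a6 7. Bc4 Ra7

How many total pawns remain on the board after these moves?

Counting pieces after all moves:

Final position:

  a b c d e f g h
  ─────────────────
8│· ♞ · ♛ ♚ ♝ ♜ ·│8
7│♜ ♝ ♟ ♟ ♟ ♟ ♟ ♟│7
6│♟ · · · · · · ♞│6
5│· · · · · · · ♕│5
4│♙ ♟ ♗ · ♙ · · ·│4
3│· ♙ · · · ♙ · ♘│3
2│· · ♙ ♙ · · ♙ ♙│2
1│♖ ♘ ♗ · ♔ · · ♖│1
  ─────────────────
  a b c d e f g h


16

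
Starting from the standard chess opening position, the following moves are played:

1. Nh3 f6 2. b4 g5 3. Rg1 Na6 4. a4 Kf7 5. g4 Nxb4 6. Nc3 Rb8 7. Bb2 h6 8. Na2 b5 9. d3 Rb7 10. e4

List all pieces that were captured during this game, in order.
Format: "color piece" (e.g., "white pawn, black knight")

Tracking captures:
  Nxb4: captured white pawn

white pawn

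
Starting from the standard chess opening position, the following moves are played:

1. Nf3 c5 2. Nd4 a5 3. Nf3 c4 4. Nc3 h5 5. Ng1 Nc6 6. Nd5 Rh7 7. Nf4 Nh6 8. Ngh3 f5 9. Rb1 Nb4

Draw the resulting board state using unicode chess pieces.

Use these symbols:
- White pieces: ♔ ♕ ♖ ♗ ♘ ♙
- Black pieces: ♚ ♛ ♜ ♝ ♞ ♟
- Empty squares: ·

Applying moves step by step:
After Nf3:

♜ ♞ ♝ ♛ ♚ ♝ ♞ ♜
♟ ♟ ♟ ♟ ♟ ♟ ♟ ♟
· · · · · · · ·
· · · · · · · ·
· · · · · · · ·
· · · · · ♘ · ·
♙ ♙ ♙ ♙ ♙ ♙ ♙ ♙
♖ ♘ ♗ ♕ ♔ ♗ · ♖


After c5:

♜ ♞ ♝ ♛ ♚ ♝ ♞ ♜
♟ ♟ · ♟ ♟ ♟ ♟ ♟
· · · · · · · ·
· · ♟ · · · · ·
· · · · · · · ·
· · · · · ♘ · ·
♙ ♙ ♙ ♙ ♙ ♙ ♙ ♙
♖ ♘ ♗ ♕ ♔ ♗ · ♖


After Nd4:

♜ ♞ ♝ ♛ ♚ ♝ ♞ ♜
♟ ♟ · ♟ ♟ ♟ ♟ ♟
· · · · · · · ·
· · ♟ · · · · ·
· · · ♘ · · · ·
· · · · · · · ·
♙ ♙ ♙ ♙ ♙ ♙ ♙ ♙
♖ ♘ ♗ ♕ ♔ ♗ · ♖


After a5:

♜ ♞ ♝ ♛ ♚ ♝ ♞ ♜
· ♟ · ♟ ♟ ♟ ♟ ♟
· · · · · · · ·
♟ · ♟ · · · · ·
· · · ♘ · · · ·
· · · · · · · ·
♙ ♙ ♙ ♙ ♙ ♙ ♙ ♙
♖ ♘ ♗ ♕ ♔ ♗ · ♖


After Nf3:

♜ ♞ ♝ ♛ ♚ ♝ ♞ ♜
· ♟ · ♟ ♟ ♟ ♟ ♟
· · · · · · · ·
♟ · ♟ · · · · ·
· · · · · · · ·
· · · · · ♘ · ·
♙ ♙ ♙ ♙ ♙ ♙ ♙ ♙
♖ ♘ ♗ ♕ ♔ ♗ · ♖


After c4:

♜ ♞ ♝ ♛ ♚ ♝ ♞ ♜
· ♟ · ♟ ♟ ♟ ♟ ♟
· · · · · · · ·
♟ · · · · · · ·
· · ♟ · · · · ·
· · · · · ♘ · ·
♙ ♙ ♙ ♙ ♙ ♙ ♙ ♙
♖ ♘ ♗ ♕ ♔ ♗ · ♖


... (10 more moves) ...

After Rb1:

♜ · ♝ ♛ ♚ ♝ · ·
· ♟ · ♟ ♟ · ♟ ♜
· · ♞ · · · · ♞
♟ · · · · ♟ · ♟
· · ♟ · · ♘ · ·
· · · · · · · ♘
♙ ♙ ♙ ♙ ♙ ♙ ♙ ♙
· ♖ ♗ ♕ ♔ ♗ · ♖


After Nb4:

♜ · ♝ ♛ ♚ ♝ · ·
· ♟ · ♟ ♟ · ♟ ♜
· · · · · · · ♞
♟ · · · · ♟ · ♟
· ♞ ♟ · · ♘ · ·
· · · · · · · ♘
♙ ♙ ♙ ♙ ♙ ♙ ♙ ♙
· ♖ ♗ ♕ ♔ ♗ · ♖



  a b c d e f g h
  ─────────────────
8│♜ · ♝ ♛ ♚ ♝ · ·│8
7│· ♟ · ♟ ♟ · ♟ ♜│7
6│· · · · · · · ♞│6
5│♟ · · · · ♟ · ♟│5
4│· ♞ ♟ · · ♘ · ·│4
3│· · · · · · · ♘│3
2│♙ ♙ ♙ ♙ ♙ ♙ ♙ ♙│2
1│· ♖ ♗ ♕ ♔ ♗ · ♖│1
  ─────────────────
  a b c d e f g h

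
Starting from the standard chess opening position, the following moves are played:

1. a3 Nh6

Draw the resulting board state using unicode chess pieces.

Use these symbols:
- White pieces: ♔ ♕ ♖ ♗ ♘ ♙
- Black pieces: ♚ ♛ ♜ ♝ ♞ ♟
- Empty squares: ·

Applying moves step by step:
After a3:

♜ ♞ ♝ ♛ ♚ ♝ ♞ ♜
♟ ♟ ♟ ♟ ♟ ♟ ♟ ♟
· · · · · · · ·
· · · · · · · ·
· · · · · · · ·
♙ · · · · · · ·
· ♙ ♙ ♙ ♙ ♙ ♙ ♙
♖ ♘ ♗ ♕ ♔ ♗ ♘ ♖


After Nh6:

♜ ♞ ♝ ♛ ♚ ♝ · ♜
♟ ♟ ♟ ♟ ♟ ♟ ♟ ♟
· · · · · · · ♞
· · · · · · · ·
· · · · · · · ·
♙ · · · · · · ·
· ♙ ♙ ♙ ♙ ♙ ♙ ♙
♖ ♘ ♗ ♕ ♔ ♗ ♘ ♖



  a b c d e f g h
  ─────────────────
8│♜ ♞ ♝ ♛ ♚ ♝ · ♜│8
7│♟ ♟ ♟ ♟ ♟ ♟ ♟ ♟│7
6│· · · · · · · ♞│6
5│· · · · · · · ·│5
4│· · · · · · · ·│4
3│♙ · · · · · · ·│3
2│· ♙ ♙ ♙ ♙ ♙ ♙ ♙│2
1│♖ ♘ ♗ ♕ ♔ ♗ ♘ ♖│1
  ─────────────────
  a b c d e f g h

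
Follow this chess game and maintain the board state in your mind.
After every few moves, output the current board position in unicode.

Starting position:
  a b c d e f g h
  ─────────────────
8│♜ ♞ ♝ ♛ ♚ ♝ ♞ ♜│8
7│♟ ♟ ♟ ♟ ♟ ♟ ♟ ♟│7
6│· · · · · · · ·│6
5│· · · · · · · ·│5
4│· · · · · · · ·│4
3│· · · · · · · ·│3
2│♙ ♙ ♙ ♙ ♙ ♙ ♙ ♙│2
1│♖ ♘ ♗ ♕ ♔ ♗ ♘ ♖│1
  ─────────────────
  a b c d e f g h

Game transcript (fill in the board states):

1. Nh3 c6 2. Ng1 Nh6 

  a b c d e f g h
  ─────────────────
8│♜ ♞ ♝ ♛ ♚ ♝ · ♜│8
7│♟ ♟ · ♟ ♟ ♟ ♟ ♟│7
6│· · ♟ · · · · ♞│6
5│· · · · · · · ·│5
4│· · · · · · · ·│4
3│· · · · · · · ·│3
2│♙ ♙ ♙ ♙ ♙ ♙ ♙ ♙│2
1│♖ ♘ ♗ ♕ ♔ ♗ ♘ ♖│1
  ─────────────────
  a b c d e f g h

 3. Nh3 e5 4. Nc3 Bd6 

  a b c d e f g h
  ─────────────────
8│♜ ♞ ♝ ♛ ♚ · · ♜│8
7│♟ ♟ · ♟ · ♟ ♟ ♟│7
6│· · ♟ ♝ · · · ♞│6
5│· · · · ♟ · · ·│5
4│· · · · · · · ·│4
3│· · ♘ · · · · ♘│3
2│♙ ♙ ♙ ♙ ♙ ♙ ♙ ♙│2
1│♖ · ♗ ♕ ♔ ♗ · ♖│1
  ─────────────────
  a b c d e f g h

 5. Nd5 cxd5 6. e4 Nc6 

  a b c d e f g h
  ─────────────────
8│♜ · ♝ ♛ ♚ · · ♜│8
7│♟ ♟ · ♟ · ♟ ♟ ♟│7
6│· · ♞ ♝ · · · ♞│6
5│· · · ♟ ♟ · · ·│5
4│· · · · ♙ · · ·│4
3│· · · · · · · ♘│3
2│♙ ♙ ♙ ♙ · ♙ ♙ ♙│2
1│♖ · ♗ ♕ ♔ ♗ · ♖│1
  ─────────────────
  a b c d e f g h

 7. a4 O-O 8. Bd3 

  a b c d e f g h
  ─────────────────
8│♜ · ♝ ♛ · ♜ ♚ ·│8
7│♟ ♟ · ♟ · ♟ ♟ ♟│7
6│· · ♞ ♝ · · · ♞│6
5│· · · ♟ ♟ · · ·│5
4│♙ · · · ♙ · · ·│4
3│· · · ♗ · · · ♘│3
2│· ♙ ♙ ♙ · ♙ ♙ ♙│2
1│♖ · ♗ ♕ ♔ · · ♖│1
  ─────────────────
  a b c d e f g h


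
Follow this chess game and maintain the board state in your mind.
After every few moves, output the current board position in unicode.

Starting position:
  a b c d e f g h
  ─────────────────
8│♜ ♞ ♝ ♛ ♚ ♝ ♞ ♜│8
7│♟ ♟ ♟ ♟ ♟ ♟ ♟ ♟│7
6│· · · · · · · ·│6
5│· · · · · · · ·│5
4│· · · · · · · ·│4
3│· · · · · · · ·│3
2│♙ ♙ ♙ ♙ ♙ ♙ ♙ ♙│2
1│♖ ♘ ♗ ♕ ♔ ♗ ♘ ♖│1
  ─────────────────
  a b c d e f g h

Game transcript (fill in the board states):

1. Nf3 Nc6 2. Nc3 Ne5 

  a b c d e f g h
  ─────────────────
8│♜ · ♝ ♛ ♚ ♝ ♞ ♜│8
7│♟ ♟ ♟ ♟ ♟ ♟ ♟ ♟│7
6│· · · · · · · ·│6
5│· · · · ♞ · · ·│5
4│· · · · · · · ·│4
3│· · ♘ · · ♘ · ·│3
2│♙ ♙ ♙ ♙ ♙ ♙ ♙ ♙│2
1│♖ · ♗ ♕ ♔ ♗ · ♖│1
  ─────────────────
  a b c d e f g h

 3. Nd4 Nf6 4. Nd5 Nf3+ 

  a b c d e f g h
  ─────────────────
8│♜ · ♝ ♛ ♚ ♝ · ♜│8
7│♟ ♟ ♟ ♟ ♟ ♟ ♟ ♟│7
6│· · · · · ♞ · ·│6
5│· · · ♘ · · · ·│5
4│· · · ♘ · · · ·│4
3│· · · · · ♞ · ·│3
2│♙ ♙ ♙ ♙ ♙ ♙ ♙ ♙│2
1│♖ · ♗ ♕ ♔ ♗ · ♖│1
  ─────────────────
  a b c d e f g h

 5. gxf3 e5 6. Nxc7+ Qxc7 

  a b c d e f g h
  ─────────────────
8│♜ · ♝ · ♚ ♝ · ♜│8
7│♟ ♟ ♛ ♟ · ♟ ♟ ♟│7
6│· · · · · ♞ · ·│6
5│· · · · ♟ · · ·│5
4│· · · ♘ · · · ·│4
3│· · · · · ♙ · ·│3
2│♙ ♙ ♙ ♙ ♙ ♙ · ♙│2
1│♖ · ♗ ♕ ♔ ♗ · ♖│1
  ─────────────────
  a b c d e f g h

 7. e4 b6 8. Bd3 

  a b c d e f g h
  ─────────────────
8│♜ · ♝ · ♚ ♝ · ♜│8
7│♟ · ♛ ♟ · ♟ ♟ ♟│7
6│· ♟ · · · ♞ · ·│6
5│· · · · ♟ · · ·│5
4│· · · ♘ ♙ · · ·│4
3│· · · ♗ · ♙ · ·│3
2│♙ ♙ ♙ ♙ · ♙ · ♙│2
1│♖ · ♗ ♕ ♔ · · ♖│1
  ─────────────────
  a b c d e f g h


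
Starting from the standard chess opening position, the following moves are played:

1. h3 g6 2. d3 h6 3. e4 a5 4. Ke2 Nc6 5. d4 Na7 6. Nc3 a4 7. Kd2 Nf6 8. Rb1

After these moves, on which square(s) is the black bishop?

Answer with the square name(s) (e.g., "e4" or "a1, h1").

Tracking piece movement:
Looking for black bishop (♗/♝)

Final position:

  a b c d e f g h
  ─────────────────
8│♜ · ♝ ♛ ♚ ♝ · ♜│8
7│♞ ♟ ♟ ♟ ♟ ♟ · ·│7
6│· · · · · ♞ ♟ ♟│6
5│· · · · · · · ·│5
4│♟ · · ♙ ♙ · · ·│4
3│· · ♘ · · · · ♙│3
2│♙ ♙ ♙ ♔ · ♙ ♙ ·│2
1│· ♖ ♗ ♕ · ♗ ♘ ♖│1
  ─────────────────
  a b c d e f g h


c8, f8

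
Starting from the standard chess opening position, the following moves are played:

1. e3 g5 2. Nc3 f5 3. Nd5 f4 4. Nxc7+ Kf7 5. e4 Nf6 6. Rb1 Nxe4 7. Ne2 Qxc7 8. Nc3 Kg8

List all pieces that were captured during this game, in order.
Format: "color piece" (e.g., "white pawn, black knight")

Tracking captures:
  Nxc7+: captured black pawn
  Nxe4: captured white pawn
  Qxc7: captured white knight

black pawn, white pawn, white knight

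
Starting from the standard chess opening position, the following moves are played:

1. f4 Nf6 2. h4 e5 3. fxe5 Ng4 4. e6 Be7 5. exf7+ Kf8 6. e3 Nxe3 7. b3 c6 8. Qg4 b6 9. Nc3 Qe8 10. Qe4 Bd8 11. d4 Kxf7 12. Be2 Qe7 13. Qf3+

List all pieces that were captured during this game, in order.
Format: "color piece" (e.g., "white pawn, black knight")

Tracking captures:
  fxe5: captured black pawn
  exf7+: captured black pawn
  Nxe3: captured white pawn
  Kxf7: captured white pawn

black pawn, black pawn, white pawn, white pawn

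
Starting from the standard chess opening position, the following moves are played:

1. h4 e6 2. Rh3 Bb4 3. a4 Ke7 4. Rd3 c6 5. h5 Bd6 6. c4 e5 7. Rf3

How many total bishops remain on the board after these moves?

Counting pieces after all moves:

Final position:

  a b c d e f g h
  ─────────────────
8│♜ ♞ ♝ ♛ · · ♞ ♜│8
7│♟ ♟ · ♟ ♚ ♟ ♟ ♟│7
6│· · ♟ ♝ · · · ·│6
5│· · · · ♟ · · ♙│5
4│♙ · ♙ · · · · ·│4
3│· · · · · ♖ · ·│3
2│· ♙ · ♙ ♙ ♙ ♙ ·│2
1│♖ ♘ ♗ ♕ ♔ ♗ ♘ ·│1
  ─────────────────
  a b c d e f g h


4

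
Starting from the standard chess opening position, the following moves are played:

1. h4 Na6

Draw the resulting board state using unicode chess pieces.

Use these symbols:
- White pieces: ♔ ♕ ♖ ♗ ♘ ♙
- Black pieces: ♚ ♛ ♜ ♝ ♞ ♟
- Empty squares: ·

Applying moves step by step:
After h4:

♜ ♞ ♝ ♛ ♚ ♝ ♞ ♜
♟ ♟ ♟ ♟ ♟ ♟ ♟ ♟
· · · · · · · ·
· · · · · · · ·
· · · · · · · ♙
· · · · · · · ·
♙ ♙ ♙ ♙ ♙ ♙ ♙ ·
♖ ♘ ♗ ♕ ♔ ♗ ♘ ♖


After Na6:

♜ · ♝ ♛ ♚ ♝ ♞ ♜
♟ ♟ ♟ ♟ ♟ ♟ ♟ ♟
♞ · · · · · · ·
· · · · · · · ·
· · · · · · · ♙
· · · · · · · ·
♙ ♙ ♙ ♙ ♙ ♙ ♙ ·
♖ ♘ ♗ ♕ ♔ ♗ ♘ ♖



  a b c d e f g h
  ─────────────────
8│♜ · ♝ ♛ ♚ ♝ ♞ ♜│8
7│♟ ♟ ♟ ♟ ♟ ♟ ♟ ♟│7
6│♞ · · · · · · ·│6
5│· · · · · · · ·│5
4│· · · · · · · ♙│4
3│· · · · · · · ·│3
2│♙ ♙ ♙ ♙ ♙ ♙ ♙ ·│2
1│♖ ♘ ♗ ♕ ♔ ♗ ♘ ♖│1
  ─────────────────
  a b c d e f g h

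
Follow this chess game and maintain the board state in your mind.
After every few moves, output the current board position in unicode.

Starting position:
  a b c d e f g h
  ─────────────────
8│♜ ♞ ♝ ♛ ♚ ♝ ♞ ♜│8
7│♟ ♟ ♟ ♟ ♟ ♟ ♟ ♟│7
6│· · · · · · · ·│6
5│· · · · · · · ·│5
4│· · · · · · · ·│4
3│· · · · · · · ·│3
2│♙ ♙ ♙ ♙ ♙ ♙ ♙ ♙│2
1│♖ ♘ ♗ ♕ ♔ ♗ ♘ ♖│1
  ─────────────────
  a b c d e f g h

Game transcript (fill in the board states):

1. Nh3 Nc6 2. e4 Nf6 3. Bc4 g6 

  a b c d e f g h
  ─────────────────
8│♜ · ♝ ♛ ♚ ♝ · ♜│8
7│♟ ♟ ♟ ♟ ♟ ♟ · ♟│7
6│· · ♞ · · ♞ ♟ ·│6
5│· · · · · · · ·│5
4│· · ♗ · ♙ · · ·│4
3│· · · · · · · ♘│3
2│♙ ♙ ♙ ♙ · ♙ ♙ ♙│2
1│♖ ♘ ♗ ♕ ♔ · · ♖│1
  ─────────────────
  a b c d e f g h

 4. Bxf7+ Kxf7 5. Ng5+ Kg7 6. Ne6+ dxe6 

  a b c d e f g h
  ─────────────────
8│♜ · ♝ ♛ · ♝ · ♜│8
7│♟ ♟ ♟ · ♟ · ♚ ♟│7
6│· · ♞ · ♟ ♞ ♟ ·│6
5│· · · · · · · ·│5
4│· · · · ♙ · · ·│4
3│· · · · · · · ·│3
2│♙ ♙ ♙ ♙ · ♙ ♙ ♙│2
1│♖ ♘ ♗ ♕ ♔ · · ♖│1
  ─────────────────
  a b c d e f g h

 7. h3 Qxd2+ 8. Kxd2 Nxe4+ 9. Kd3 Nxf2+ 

  a b c d e f g h
  ─────────────────
8│♜ · ♝ · · ♝ · ♜│8
7│♟ ♟ ♟ · ♟ · ♚ ♟│7
6│· · ♞ · ♟ · ♟ ·│6
5│· · · · · · · ·│5
4│· · · · · · · ·│4
3│· · · ♔ · · · ♙│3
2│♙ ♙ ♙ · · ♞ ♙ ·│2
1│♖ ♘ ♗ ♕ · · · ♖│1
  ─────────────────
  a b c d e f g h

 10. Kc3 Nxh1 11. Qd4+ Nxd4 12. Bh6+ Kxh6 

  a b c d e f g h
  ─────────────────
8│♜ · ♝ · · ♝ · ♜│8
7│♟ ♟ ♟ · ♟ · · ♟│7
6│· · · · ♟ · ♟ ♚│6
5│· · · · · · · ·│5
4│· · · ♞ · · · ·│4
3│· · ♔ · · · · ♙│3
2│♙ ♙ ♙ · · · ♙ ·│2
1│♖ ♘ · · · · · ♞│1
  ─────────────────
  a b c d e f g h

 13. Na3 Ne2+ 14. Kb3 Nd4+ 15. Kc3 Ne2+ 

  a b c d e f g h
  ─────────────────
8│♜ · ♝ · · ♝ · ♜│8
7│♟ ♟ ♟ · ♟ · · ♟│7
6│· · · · ♟ · ♟ ♚│6
5│· · · · · · · ·│5
4│· · · · · · · ·│4
3│♘ · ♔ · · · · ♙│3
2│♙ ♙ ♙ · ♞ · ♙ ·│2
1│♖ · · · · · · ♞│1
  ─────────────────
  a b c d e f g h



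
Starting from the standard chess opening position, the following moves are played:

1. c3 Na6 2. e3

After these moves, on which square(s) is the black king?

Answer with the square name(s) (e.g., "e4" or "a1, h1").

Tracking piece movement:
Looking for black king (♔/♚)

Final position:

  a b c d e f g h
  ─────────────────
8│♜ · ♝ ♛ ♚ ♝ ♞ ♜│8
7│♟ ♟ ♟ ♟ ♟ ♟ ♟ ♟│7
6│♞ · · · · · · ·│6
5│· · · · · · · ·│5
4│· · · · · · · ·│4
3│· · ♙ · ♙ · · ·│3
2│♙ ♙ · ♙ · ♙ ♙ ♙│2
1│♖ ♘ ♗ ♕ ♔ ♗ ♘ ♖│1
  ─────────────────
  a b c d e f g h


e8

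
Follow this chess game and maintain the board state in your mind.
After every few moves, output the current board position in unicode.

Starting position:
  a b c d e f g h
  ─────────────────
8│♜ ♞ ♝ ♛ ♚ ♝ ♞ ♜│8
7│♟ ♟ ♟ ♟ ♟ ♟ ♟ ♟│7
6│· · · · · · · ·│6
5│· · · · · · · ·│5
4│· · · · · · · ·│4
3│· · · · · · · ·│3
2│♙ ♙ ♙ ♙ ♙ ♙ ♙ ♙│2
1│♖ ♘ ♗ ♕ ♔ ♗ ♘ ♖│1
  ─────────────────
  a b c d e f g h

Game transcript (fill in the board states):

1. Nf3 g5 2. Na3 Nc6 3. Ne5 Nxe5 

  a b c d e f g h
  ─────────────────
8│♜ · ♝ ♛ ♚ ♝ ♞ ♜│8
7│♟ ♟ ♟ ♟ ♟ ♟ · ♟│7
6│· · · · · · · ·│6
5│· · · · ♞ · ♟ ·│5
4│· · · · · · · ·│4
3│♘ · · · · · · ·│3
2│♙ ♙ ♙ ♙ ♙ ♙ ♙ ♙│2
1│♖ · ♗ ♕ ♔ ♗ · ♖│1
  ─────────────────
  a b c d e f g h

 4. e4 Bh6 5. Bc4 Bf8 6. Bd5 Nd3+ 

  a b c d e f g h
  ─────────────────
8│♜ · ♝ ♛ ♚ ♝ ♞ ♜│8
7│♟ ♟ ♟ ♟ ♟ ♟ · ♟│7
6│· · · · · · · ·│6
5│· · · ♗ · · ♟ ·│5
4│· · · · ♙ · · ·│4
3│♘ · · ♞ · · · ·│3
2│♙ ♙ ♙ ♙ · ♙ ♙ ♙│2
1│♖ · ♗ ♕ ♔ · · ♖│1
  ─────────────────
  a b c d e f g h

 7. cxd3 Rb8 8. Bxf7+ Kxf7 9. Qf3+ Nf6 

  a b c d e f g h
  ─────────────────
8│· ♜ ♝ ♛ · ♝ · ♜│8
7│♟ ♟ ♟ ♟ ♟ ♚ · ♟│7
6│· · · · · ♞ · ·│6
5│· · · · · · ♟ ·│5
4│· · · · ♙ · · ·│4
3│♘ · · ♙ · ♕ · ·│3
2│♙ ♙ · ♙ · ♙ ♙ ♙│2
1│♖ · ♗ · ♔ · · ♖│1
  ─────────────────
  a b c d e f g h

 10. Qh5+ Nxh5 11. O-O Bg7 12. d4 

  a b c d e f g h
  ─────────────────
8│· ♜ ♝ ♛ · · · ♜│8
7│♟ ♟ ♟ ♟ ♟ ♚ ♝ ♟│7
6│· · · · · · · ·│6
5│· · · · · · ♟ ♞│5
4│· · · ♙ ♙ · · ·│4
3│♘ · · · · · · ·│3
2│♙ ♙ · ♙ · ♙ ♙ ♙│2
1│♖ · ♗ · · ♖ ♔ ·│1
  ─────────────────
  a b c d e f g h


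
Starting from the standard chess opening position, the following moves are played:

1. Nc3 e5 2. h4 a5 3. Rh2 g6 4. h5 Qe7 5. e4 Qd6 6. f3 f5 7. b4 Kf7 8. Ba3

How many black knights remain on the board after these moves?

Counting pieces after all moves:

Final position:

  a b c d e f g h
  ─────────────────
8│♜ ♞ ♝ · · ♝ ♞ ♜│8
7│· ♟ ♟ ♟ · ♚ · ♟│7
6│· · · ♛ · · ♟ ·│6
5│♟ · · · ♟ ♟ · ♙│5
4│· ♙ · · ♙ · · ·│4
3│♗ · ♘ · · ♙ · ·│3
2│♙ · ♙ ♙ · · ♙ ♖│2
1│♖ · · ♕ ♔ ♗ ♘ ·│1
  ─────────────────
  a b c d e f g h


2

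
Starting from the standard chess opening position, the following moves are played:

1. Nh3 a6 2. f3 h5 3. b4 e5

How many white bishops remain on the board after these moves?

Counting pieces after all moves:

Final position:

  a b c d e f g h
  ─────────────────
8│♜ ♞ ♝ ♛ ♚ ♝ ♞ ♜│8
7│· ♟ ♟ ♟ · ♟ ♟ ·│7
6│♟ · · · · · · ·│6
5│· · · · ♟ · · ♟│5
4│· ♙ · · · · · ·│4
3│· · · · · ♙ · ♘│3
2│♙ · ♙ ♙ ♙ · ♙ ♙│2
1│♖ ♘ ♗ ♕ ♔ ♗ · ♖│1
  ─────────────────
  a b c d e f g h


2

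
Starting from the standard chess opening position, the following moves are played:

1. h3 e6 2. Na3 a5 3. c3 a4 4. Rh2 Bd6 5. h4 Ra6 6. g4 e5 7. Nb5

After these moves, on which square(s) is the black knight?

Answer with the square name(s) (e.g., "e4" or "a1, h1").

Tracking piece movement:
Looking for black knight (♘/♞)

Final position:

  a b c d e f g h
  ─────────────────
8│· ♞ ♝ ♛ ♚ · ♞ ♜│8
7│· ♟ ♟ ♟ · ♟ ♟ ♟│7
6│♜ · · ♝ · · · ·│6
5│· ♘ · · ♟ · · ·│5
4│♟ · · · · · ♙ ♙│4
3│· · ♙ · · · · ·│3
2│♙ ♙ · ♙ ♙ ♙ · ♖│2
1│♖ · ♗ ♕ ♔ ♗ ♘ ·│1
  ─────────────────
  a b c d e f g h


b8, g8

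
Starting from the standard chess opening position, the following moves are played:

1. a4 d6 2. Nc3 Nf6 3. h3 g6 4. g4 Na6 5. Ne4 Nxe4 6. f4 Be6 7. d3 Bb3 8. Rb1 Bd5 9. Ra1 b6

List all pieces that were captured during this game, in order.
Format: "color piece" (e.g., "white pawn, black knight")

Tracking captures:
  Nxe4: captured white knight

white knight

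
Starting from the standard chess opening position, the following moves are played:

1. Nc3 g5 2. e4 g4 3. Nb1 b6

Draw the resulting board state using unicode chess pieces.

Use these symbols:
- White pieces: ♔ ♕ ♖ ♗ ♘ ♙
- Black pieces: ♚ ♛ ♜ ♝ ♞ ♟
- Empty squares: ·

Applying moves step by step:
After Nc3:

♜ ♞ ♝ ♛ ♚ ♝ ♞ ♜
♟ ♟ ♟ ♟ ♟ ♟ ♟ ♟
· · · · · · · ·
· · · · · · · ·
· · · · · · · ·
· · ♘ · · · · ·
♙ ♙ ♙ ♙ ♙ ♙ ♙ ♙
♖ · ♗ ♕ ♔ ♗ ♘ ♖


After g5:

♜ ♞ ♝ ♛ ♚ ♝ ♞ ♜
♟ ♟ ♟ ♟ ♟ ♟ · ♟
· · · · · · · ·
· · · · · · ♟ ·
· · · · · · · ·
· · ♘ · · · · ·
♙ ♙ ♙ ♙ ♙ ♙ ♙ ♙
♖ · ♗ ♕ ♔ ♗ ♘ ♖


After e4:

♜ ♞ ♝ ♛ ♚ ♝ ♞ ♜
♟ ♟ ♟ ♟ ♟ ♟ · ♟
· · · · · · · ·
· · · · · · ♟ ·
· · · · ♙ · · ·
· · ♘ · · · · ·
♙ ♙ ♙ ♙ · ♙ ♙ ♙
♖ · ♗ ♕ ♔ ♗ ♘ ♖


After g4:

♜ ♞ ♝ ♛ ♚ ♝ ♞ ♜
♟ ♟ ♟ ♟ ♟ ♟ · ♟
· · · · · · · ·
· · · · · · · ·
· · · · ♙ · ♟ ·
· · ♘ · · · · ·
♙ ♙ ♙ ♙ · ♙ ♙ ♙
♖ · ♗ ♕ ♔ ♗ ♘ ♖


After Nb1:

♜ ♞ ♝ ♛ ♚ ♝ ♞ ♜
♟ ♟ ♟ ♟ ♟ ♟ · ♟
· · · · · · · ·
· · · · · · · ·
· · · · ♙ · ♟ ·
· · · · · · · ·
♙ ♙ ♙ ♙ · ♙ ♙ ♙
♖ ♘ ♗ ♕ ♔ ♗ ♘ ♖


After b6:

♜ ♞ ♝ ♛ ♚ ♝ ♞ ♜
♟ · ♟ ♟ ♟ ♟ · ♟
· ♟ · · · · · ·
· · · · · · · ·
· · · · ♙ · ♟ ·
· · · · · · · ·
♙ ♙ ♙ ♙ · ♙ ♙ ♙
♖ ♘ ♗ ♕ ♔ ♗ ♘ ♖



  a b c d e f g h
  ─────────────────
8│♜ ♞ ♝ ♛ ♚ ♝ ♞ ♜│8
7│♟ · ♟ ♟ ♟ ♟ · ♟│7
6│· ♟ · · · · · ·│6
5│· · · · · · · ·│5
4│· · · · ♙ · ♟ ·│4
3│· · · · · · · ·│3
2│♙ ♙ ♙ ♙ · ♙ ♙ ♙│2
1│♖ ♘ ♗ ♕ ♔ ♗ ♘ ♖│1
  ─────────────────
  a b c d e f g h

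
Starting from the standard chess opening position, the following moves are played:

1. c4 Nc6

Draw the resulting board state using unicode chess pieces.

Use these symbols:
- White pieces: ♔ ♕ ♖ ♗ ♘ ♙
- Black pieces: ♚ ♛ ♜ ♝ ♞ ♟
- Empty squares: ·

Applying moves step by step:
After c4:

♜ ♞ ♝ ♛ ♚ ♝ ♞ ♜
♟ ♟ ♟ ♟ ♟ ♟ ♟ ♟
· · · · · · · ·
· · · · · · · ·
· · ♙ · · · · ·
· · · · · · · ·
♙ ♙ · ♙ ♙ ♙ ♙ ♙
♖ ♘ ♗ ♕ ♔ ♗ ♘ ♖


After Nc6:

♜ · ♝ ♛ ♚ ♝ ♞ ♜
♟ ♟ ♟ ♟ ♟ ♟ ♟ ♟
· · ♞ · · · · ·
· · · · · · · ·
· · ♙ · · · · ·
· · · · · · · ·
♙ ♙ · ♙ ♙ ♙ ♙ ♙
♖ ♘ ♗ ♕ ♔ ♗ ♘ ♖



  a b c d e f g h
  ─────────────────
8│♜ · ♝ ♛ ♚ ♝ ♞ ♜│8
7│♟ ♟ ♟ ♟ ♟ ♟ ♟ ♟│7
6│· · ♞ · · · · ·│6
5│· · · · · · · ·│5
4│· · ♙ · · · · ·│4
3│· · · · · · · ·│3
2│♙ ♙ · ♙ ♙ ♙ ♙ ♙│2
1│♖ ♘ ♗ ♕ ♔ ♗ ♘ ♖│1
  ─────────────────
  a b c d e f g h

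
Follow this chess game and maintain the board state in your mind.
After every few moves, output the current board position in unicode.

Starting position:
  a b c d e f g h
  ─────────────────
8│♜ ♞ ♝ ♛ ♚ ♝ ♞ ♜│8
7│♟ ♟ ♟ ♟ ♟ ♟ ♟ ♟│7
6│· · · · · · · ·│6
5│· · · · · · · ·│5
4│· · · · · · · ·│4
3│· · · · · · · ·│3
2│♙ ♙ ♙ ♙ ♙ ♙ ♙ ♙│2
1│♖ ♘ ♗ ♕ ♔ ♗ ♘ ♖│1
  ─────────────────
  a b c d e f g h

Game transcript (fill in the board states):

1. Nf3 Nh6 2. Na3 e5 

  a b c d e f g h
  ─────────────────
8│♜ ♞ ♝ ♛ ♚ ♝ · ♜│8
7│♟ ♟ ♟ ♟ · ♟ ♟ ♟│7
6│· · · · · · · ♞│6
5│· · · · ♟ · · ·│5
4│· · · · · · · ·│4
3│♘ · · · · ♘ · ·│3
2│♙ ♙ ♙ ♙ ♙ ♙ ♙ ♙│2
1│♖ · ♗ ♕ ♔ ♗ · ♖│1
  ─────────────────
  a b c d e f g h

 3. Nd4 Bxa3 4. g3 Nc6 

  a b c d e f g h
  ─────────────────
8│♜ · ♝ ♛ ♚ · · ♜│8
7│♟ ♟ ♟ ♟ · ♟ ♟ ♟│7
6│· · ♞ · · · · ♞│6
5│· · · · ♟ · · ·│5
4│· · · ♘ · · · ·│4
3│♝ · · · · · ♙ ·│3
2│♙ ♙ ♙ ♙ ♙ ♙ · ♙│2
1│♖ · ♗ ♕ ♔ ♗ · ♖│1
  ─────────────────
  a b c d e f g h

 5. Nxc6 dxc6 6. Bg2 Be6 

  a b c d e f g h
  ─────────────────
8│♜ · · ♛ ♚ · · ♜│8
7│♟ ♟ ♟ · · ♟ ♟ ♟│7
6│· · ♟ · ♝ · · ♞│6
5│· · · · ♟ · · ·│5
4│· · · · · · · ·│4
3│♝ · · · · · ♙ ·│3
2│♙ ♙ ♙ ♙ ♙ ♙ ♗ ♙│2
1│♖ · ♗ ♕ ♔ · · ♖│1
  ─────────────────
  a b c d e f g h

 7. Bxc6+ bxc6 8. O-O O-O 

  a b c d e f g h
  ─────────────────
8│♜ · · ♛ · ♜ ♚ ·│8
7│♟ · ♟ · · ♟ ♟ ♟│7
6│· · ♟ · ♝ · · ♞│6
5│· · · · ♟ · · ·│5
4│· · · · · · · ·│4
3│♝ · · · · · ♙ ·│3
2│♙ ♙ ♙ ♙ ♙ ♙ · ♙│2
1│♖ · ♗ ♕ · ♖ ♔ ·│1
  ─────────────────
  a b c d e f g h

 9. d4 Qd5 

  a b c d e f g h
  ─────────────────
8│♜ · · · · ♜ ♚ ·│8
7│♟ · ♟ · · ♟ ♟ ♟│7
6│· · ♟ · ♝ · · ♞│6
5│· · · ♛ ♟ · · ·│5
4│· · · ♙ · · · ·│4
3│♝ · · · · · ♙ ·│3
2│♙ ♙ ♙ · ♙ ♙ · ♙│2
1│♖ · ♗ ♕ · ♖ ♔ ·│1
  ─────────────────
  a b c d e f g h


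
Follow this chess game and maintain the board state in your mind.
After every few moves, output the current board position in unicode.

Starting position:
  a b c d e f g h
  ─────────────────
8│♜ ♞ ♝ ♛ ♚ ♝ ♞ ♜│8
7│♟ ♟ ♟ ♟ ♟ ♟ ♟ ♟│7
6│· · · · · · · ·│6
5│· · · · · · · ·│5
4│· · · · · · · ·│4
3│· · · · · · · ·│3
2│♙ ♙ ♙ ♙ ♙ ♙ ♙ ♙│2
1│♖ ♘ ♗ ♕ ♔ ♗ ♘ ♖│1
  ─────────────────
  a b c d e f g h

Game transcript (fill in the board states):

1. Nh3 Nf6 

  a b c d e f g h
  ─────────────────
8│♜ ♞ ♝ ♛ ♚ ♝ · ♜│8
7│♟ ♟ ♟ ♟ ♟ ♟ ♟ ♟│7
6│· · · · · ♞ · ·│6
5│· · · · · · · ·│5
4│· · · · · · · ·│4
3│· · · · · · · ♘│3
2│♙ ♙ ♙ ♙ ♙ ♙ ♙ ♙│2
1│♖ ♘ ♗ ♕ ♔ ♗ · ♖│1
  ─────────────────
  a b c d e f g h

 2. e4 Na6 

  a b c d e f g h
  ─────────────────
8│♜ · ♝ ♛ ♚ ♝ · ♜│8
7│♟ ♟ ♟ ♟ ♟ ♟ ♟ ♟│7
6│♞ · · · · ♞ · ·│6
5│· · · · · · · ·│5
4│· · · · ♙ · · ·│4
3│· · · · · · · ♘│3
2│♙ ♙ ♙ ♙ · ♙ ♙ ♙│2
1│♖ ♘ ♗ ♕ ♔ ♗ · ♖│1
  ─────────────────
  a b c d e f g h

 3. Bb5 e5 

  a b c d e f g h
  ─────────────────
8│♜ · ♝ ♛ ♚ ♝ · ♜│8
7│♟ ♟ ♟ ♟ · ♟ ♟ ♟│7
6│♞ · · · · ♞ · ·│6
5│· ♗ · · ♟ · · ·│5
4│· · · · ♙ · · ·│4
3│· · · · · · · ♘│3
2│♙ ♙ ♙ ♙ · ♙ ♙ ♙│2
1│♖ ♘ ♗ ♕ ♔ · · ♖│1
  ─────────────────
  a b c d e f g h

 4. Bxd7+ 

  a b c d e f g h
  ─────────────────
8│♜ · ♝ ♛ ♚ ♝ · ♜│8
7│♟ ♟ ♟ ♗ · ♟ ♟ ♟│7
6│♞ · · · · ♞ · ·│6
5│· · · · ♟ · · ·│5
4│· · · · ♙ · · ·│4
3│· · · · · · · ♘│3
2│♙ ♙ ♙ ♙ · ♙ ♙ ♙│2
1│♖ ♘ ♗ ♕ ♔ · · ♖│1
  ─────────────────
  a b c d e f g h


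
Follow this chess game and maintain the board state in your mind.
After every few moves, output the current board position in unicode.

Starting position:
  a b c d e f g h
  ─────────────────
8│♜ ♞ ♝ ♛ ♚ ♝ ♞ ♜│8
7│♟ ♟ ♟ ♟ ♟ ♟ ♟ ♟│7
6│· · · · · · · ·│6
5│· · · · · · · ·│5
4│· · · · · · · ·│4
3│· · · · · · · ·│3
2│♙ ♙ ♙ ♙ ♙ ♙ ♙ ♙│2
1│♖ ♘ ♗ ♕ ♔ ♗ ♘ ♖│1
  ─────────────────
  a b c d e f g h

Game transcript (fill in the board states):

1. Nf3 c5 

  a b c d e f g h
  ─────────────────
8│♜ ♞ ♝ ♛ ♚ ♝ ♞ ♜│8
7│♟ ♟ · ♟ ♟ ♟ ♟ ♟│7
6│· · · · · · · ·│6
5│· · ♟ · · · · ·│5
4│· · · · · · · ·│4
3│· · · · · ♘ · ·│3
2│♙ ♙ ♙ ♙ ♙ ♙ ♙ ♙│2
1│♖ ♘ ♗ ♕ ♔ ♗ · ♖│1
  ─────────────────
  a b c d e f g h

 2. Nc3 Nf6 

  a b c d e f g h
  ─────────────────
8│♜ ♞ ♝ ♛ ♚ ♝ · ♜│8
7│♟ ♟ · ♟ ♟ ♟ ♟ ♟│7
6│· · · · · ♞ · ·│6
5│· · ♟ · · · · ·│5
4│· · · · · · · ·│4
3│· · ♘ · · ♘ · ·│3
2│♙ ♙ ♙ ♙ ♙ ♙ ♙ ♙│2
1│♖ · ♗ ♕ ♔ ♗ · ♖│1
  ─────────────────
  a b c d e f g h

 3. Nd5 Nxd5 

  a b c d e f g h
  ─────────────────
8│♜ ♞ ♝ ♛ ♚ ♝ · ♜│8
7│♟ ♟ · ♟ ♟ ♟ ♟ ♟│7
6│· · · · · · · ·│6
5│· · ♟ ♞ · · · ·│5
4│· · · · · · · ·│4
3│· · · · · ♘ · ·│3
2│♙ ♙ ♙ ♙ ♙ ♙ ♙ ♙│2
1│♖ · ♗ ♕ ♔ ♗ · ♖│1
  ─────────────────
  a b c d e f g h

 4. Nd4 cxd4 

  a b c d e f g h
  ─────────────────
8│♜ ♞ ♝ ♛ ♚ ♝ · ♜│8
7│♟ ♟ · ♟ ♟ ♟ ♟ ♟│7
6│· · · · · · · ·│6
5│· · · ♞ · · · ·│5
4│· · · ♟ · · · ·│4
3│· · · · · · · ·│3
2│♙ ♙ ♙ ♙ ♙ ♙ ♙ ♙│2
1│♖ · ♗ ♕ ♔ ♗ · ♖│1
  ─────────────────
  a b c d e f g h



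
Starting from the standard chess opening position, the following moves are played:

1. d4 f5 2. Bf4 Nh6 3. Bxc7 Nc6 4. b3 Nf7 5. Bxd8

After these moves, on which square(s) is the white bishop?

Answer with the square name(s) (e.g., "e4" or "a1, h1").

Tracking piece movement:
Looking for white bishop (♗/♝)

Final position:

  a b c d e f g h
  ─────────────────
8│♜ · ♝ ♗ ♚ ♝ · ♜│8
7│♟ ♟ · ♟ ♟ ♞ ♟ ♟│7
6│· · ♞ · · · · ·│6
5│· · · · · ♟ · ·│5
4│· · · ♙ · · · ·│4
3│· ♙ · · · · · ·│3
2│♙ · ♙ · ♙ ♙ ♙ ♙│2
1│♖ ♘ · ♕ ♔ ♗ ♘ ♖│1
  ─────────────────
  a b c d e f g h


d8, f1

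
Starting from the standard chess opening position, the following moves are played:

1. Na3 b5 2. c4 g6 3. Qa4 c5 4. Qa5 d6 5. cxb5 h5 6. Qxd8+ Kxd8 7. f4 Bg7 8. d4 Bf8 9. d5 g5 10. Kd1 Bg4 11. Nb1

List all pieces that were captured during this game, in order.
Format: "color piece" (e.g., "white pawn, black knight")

Tracking captures:
  cxb5: captured black pawn
  Qxd8+: captured black queen
  Kxd8: captured white queen

black pawn, black queen, white queen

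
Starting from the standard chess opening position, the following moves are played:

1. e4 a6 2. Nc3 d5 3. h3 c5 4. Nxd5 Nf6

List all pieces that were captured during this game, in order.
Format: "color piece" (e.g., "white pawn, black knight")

Tracking captures:
  Nxd5: captured black pawn

black pawn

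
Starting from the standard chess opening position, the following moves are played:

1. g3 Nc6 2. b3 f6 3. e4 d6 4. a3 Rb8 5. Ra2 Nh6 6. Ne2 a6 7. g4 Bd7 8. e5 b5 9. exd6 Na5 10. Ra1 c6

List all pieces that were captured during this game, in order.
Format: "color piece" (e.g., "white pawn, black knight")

Tracking captures:
  exd6: captured black pawn

black pawn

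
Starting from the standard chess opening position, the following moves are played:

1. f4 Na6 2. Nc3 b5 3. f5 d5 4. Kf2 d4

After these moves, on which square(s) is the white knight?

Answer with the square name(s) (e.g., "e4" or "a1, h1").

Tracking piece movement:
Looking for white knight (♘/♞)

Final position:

  a b c d e f g h
  ─────────────────
8│♜ · ♝ ♛ ♚ ♝ ♞ ♜│8
7│♟ · ♟ · ♟ ♟ ♟ ♟│7
6│♞ · · · · · · ·│6
5│· ♟ · · · ♙ · ·│5
4│· · · ♟ · · · ·│4
3│· · ♘ · · · · ·│3
2│♙ ♙ ♙ ♙ ♙ ♔ ♙ ♙│2
1│♖ · ♗ ♕ · ♗ ♘ ♖│1
  ─────────────────
  a b c d e f g h


c3, g1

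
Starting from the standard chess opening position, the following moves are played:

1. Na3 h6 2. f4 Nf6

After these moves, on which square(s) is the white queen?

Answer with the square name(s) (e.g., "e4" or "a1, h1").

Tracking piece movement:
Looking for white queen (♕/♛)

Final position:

  a b c d e f g h
  ─────────────────
8│♜ ♞ ♝ ♛ ♚ ♝ · ♜│8
7│♟ ♟ ♟ ♟ ♟ ♟ ♟ ·│7
6│· · · · · ♞ · ♟│6
5│· · · · · · · ·│5
4│· · · · · ♙ · ·│4
3│♘ · · · · · · ·│3
2│♙ ♙ ♙ ♙ ♙ · ♙ ♙│2
1│♖ · ♗ ♕ ♔ ♗ ♘ ♖│1
  ─────────────────
  a b c d e f g h


d1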